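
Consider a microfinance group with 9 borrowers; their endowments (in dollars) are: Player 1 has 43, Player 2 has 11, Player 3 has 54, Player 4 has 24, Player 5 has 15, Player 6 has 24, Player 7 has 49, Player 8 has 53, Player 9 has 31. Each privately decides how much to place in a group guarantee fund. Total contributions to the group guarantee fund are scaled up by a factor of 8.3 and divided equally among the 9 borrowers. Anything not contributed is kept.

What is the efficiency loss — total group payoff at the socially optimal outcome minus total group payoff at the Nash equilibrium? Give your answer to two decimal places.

2219.20 dollars

The private return per contributed unit is 8.3/9 = 0.9222 < 1 for every player regardless of endowment, so the Nash equilibrium is zero contribution and the group total is Σ E_j = 43 + 11 + 54 + 24 + 15 + 24 + 49 + 53 + 31 = 304.
Each contributed unit returns 8.300 to the group, so the social optimum is full contribution by everyone: group total = 8.300 × 304 = 2523.20.
Efficiency loss = (8.300 − 1) × 304 = 2219.20.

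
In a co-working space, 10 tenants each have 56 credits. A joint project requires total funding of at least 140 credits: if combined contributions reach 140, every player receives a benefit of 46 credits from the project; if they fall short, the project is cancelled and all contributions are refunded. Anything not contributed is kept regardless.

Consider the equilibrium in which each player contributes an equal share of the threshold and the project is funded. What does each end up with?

88 credits

Equal share of the threshold: 140/10 = 14.
At this profile no one gains by cutting their contribution: any cut drops the total below 140, the project is cancelled, contributions are refunded, and the deviator ends with 56, which is less than 56 − 14 + 46 = 88. Contributing more than 14 just wastes the excess. So contributing exactly 14 is a best response.
Each player's payoff: 56 − 14 + 46 = 88.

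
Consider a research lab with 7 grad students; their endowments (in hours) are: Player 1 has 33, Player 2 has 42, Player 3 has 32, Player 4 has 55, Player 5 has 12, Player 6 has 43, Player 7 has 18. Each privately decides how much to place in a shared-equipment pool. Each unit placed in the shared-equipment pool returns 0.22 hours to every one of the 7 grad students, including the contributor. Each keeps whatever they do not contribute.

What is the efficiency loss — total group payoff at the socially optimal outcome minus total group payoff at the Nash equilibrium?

126.90 hours

The private return per contributed unit is 0.22 < 1 for everyone, so the Nash equilibrium is zero contribution and the group total is Σ E_j = 33 + 42 + 32 + 55 + 12 + 43 + 18 = 235.
Each contributed unit returns 1.540 to the group, so the social optimum is full contribution by everyone: group total = 1.540 × 235 = 361.90.
Efficiency loss = (1.540 − 1) × 235 = 126.90.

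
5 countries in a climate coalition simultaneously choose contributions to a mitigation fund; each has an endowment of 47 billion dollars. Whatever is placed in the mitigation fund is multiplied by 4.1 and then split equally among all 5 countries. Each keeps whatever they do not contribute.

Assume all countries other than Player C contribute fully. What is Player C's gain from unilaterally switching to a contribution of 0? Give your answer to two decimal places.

8.46 billion dollars

Switching from a contribution of 47 to 0 lets Player C keep an extra 47 billion dollars, but lowers the mitigation fund by 47, which costs Player C their own share of that drop: 4.1/5 × 47 = 38.54.
Net gain = 47 − 38.54 = 8.46. The private return per contributed unit (0.8200) is below 1, so free-riding is indeed the best response regardless of what the others do.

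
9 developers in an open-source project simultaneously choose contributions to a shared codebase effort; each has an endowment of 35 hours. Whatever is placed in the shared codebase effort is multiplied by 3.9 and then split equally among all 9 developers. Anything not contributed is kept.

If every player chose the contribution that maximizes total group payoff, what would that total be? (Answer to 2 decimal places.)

1228.50 hours

Each contributed unit returns 3.900 to the group as a whole (0.4333 to each of 9 players), which exceeds 1, so the social optimum is full contribution: group total = 3.900 × 315 = 1228.50.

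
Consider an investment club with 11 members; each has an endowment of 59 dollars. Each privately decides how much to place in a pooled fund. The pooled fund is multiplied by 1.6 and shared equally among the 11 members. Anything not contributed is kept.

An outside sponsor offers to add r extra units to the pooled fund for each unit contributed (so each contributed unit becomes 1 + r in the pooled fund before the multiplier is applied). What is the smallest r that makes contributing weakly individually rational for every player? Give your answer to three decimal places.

5.875

With matching at rate r, one contributed unit becomes (1 + r) in the pooled fund and returns 1.6 × (1 + r) / 11 to the contributor.
Setting this equal to 1: 1 + r = 11/1.6 = 6.8750.
So the minimum matching rate is r = 6.8750 − 1 = 5.875.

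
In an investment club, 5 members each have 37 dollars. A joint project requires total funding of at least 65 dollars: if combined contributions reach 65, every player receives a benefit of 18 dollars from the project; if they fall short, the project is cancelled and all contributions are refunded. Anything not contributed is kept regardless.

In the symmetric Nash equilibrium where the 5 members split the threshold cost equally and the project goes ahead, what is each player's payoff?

42 dollars

Equal share of the threshold: 65/5 = 13.
At this profile no one gains by cutting their contribution: any cut drops the total below 65, the project is cancelled, contributions are refunded, and the deviator ends with 37, which is less than 37 − 13 + 18 = 42. Contributing more than 13 just wastes the excess. So contributing exactly 13 is a best response.
Each player's payoff: 37 − 13 + 18 = 42.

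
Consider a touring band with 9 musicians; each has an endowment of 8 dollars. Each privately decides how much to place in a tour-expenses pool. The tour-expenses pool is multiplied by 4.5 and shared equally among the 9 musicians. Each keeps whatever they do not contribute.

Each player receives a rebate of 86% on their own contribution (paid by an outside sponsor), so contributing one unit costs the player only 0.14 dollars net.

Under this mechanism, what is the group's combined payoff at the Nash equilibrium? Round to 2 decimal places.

385.92 dollars

The effective private return per unit is now (4.5/9) / 0.14 = 3.5714 > 1, so every player's dominant strategy flips to full contribution.
So the Nash equilibrium is full contribution by all 9; the group earns 9 × (8 × 0.86 + 4.5 × 8) = 385.92.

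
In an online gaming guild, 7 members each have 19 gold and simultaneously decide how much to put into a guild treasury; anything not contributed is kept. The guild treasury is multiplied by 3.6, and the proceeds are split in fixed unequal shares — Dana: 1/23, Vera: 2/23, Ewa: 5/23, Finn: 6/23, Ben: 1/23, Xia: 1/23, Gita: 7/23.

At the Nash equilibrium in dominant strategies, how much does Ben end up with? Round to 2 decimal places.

21.97 gold

For player j, contributing a unit is worthwhile iff 3.6 × (j's share) ≥ 1, i.e. iff j's share is at least 0.2778.
Gita alone (share 7/23) is above the threshold, contributing 19; the remaining 6 contribute 0. Total contributed: 19.
Ben keeps 19 and receives 3.6 × 19 × 1/23 = 2.97 from the guild treasury, for a payoff of 21.97.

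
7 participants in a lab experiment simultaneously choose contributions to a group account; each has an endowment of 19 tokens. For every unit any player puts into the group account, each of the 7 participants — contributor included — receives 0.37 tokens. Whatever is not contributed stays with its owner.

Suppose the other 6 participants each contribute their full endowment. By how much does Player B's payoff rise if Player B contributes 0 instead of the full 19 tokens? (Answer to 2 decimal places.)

Switching from a contribution of 19 to 0 lets Player B keep an extra 19 tokens, but lowers the group account by 19, which costs Player B their own share of that drop: 0.37 × 19 = 7.03.
Net gain = 19 − 7.03 = 11.97. The private return per contributed unit (0.37) is below 1, so free-riding is indeed the best response regardless of what the others do.

11.97 tokens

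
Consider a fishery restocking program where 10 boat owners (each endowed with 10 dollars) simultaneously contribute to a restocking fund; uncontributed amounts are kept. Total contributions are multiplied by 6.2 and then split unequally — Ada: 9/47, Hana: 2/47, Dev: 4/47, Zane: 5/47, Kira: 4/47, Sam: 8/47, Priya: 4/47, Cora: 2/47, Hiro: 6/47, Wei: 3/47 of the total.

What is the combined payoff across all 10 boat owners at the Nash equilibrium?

204.00 dollars

Player j's private return per contributed unit is 6.2 × (j's share). Contributing is weakly dominant for j when that share is at least 1/6.2 = 0.1613, and contributing 0 is dominant otherwise.
Ada and Sam are above the threshold, contributing 10 each; the remaining 8 contribute 0. Total contributed: 20.
The restocking fund pays out 6.2 × 20 = 124.00 in total (split across the unequal shares, but the aggregate is all that matters for the group sum).
The 8 free-riders keep 10 each, adding 80. Group total = 80 + 124.00 = 204.00.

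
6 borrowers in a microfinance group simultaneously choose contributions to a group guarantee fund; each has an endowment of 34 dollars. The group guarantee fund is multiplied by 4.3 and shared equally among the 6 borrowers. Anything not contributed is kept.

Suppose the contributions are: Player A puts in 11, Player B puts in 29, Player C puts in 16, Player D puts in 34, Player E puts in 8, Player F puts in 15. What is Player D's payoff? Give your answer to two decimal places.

80.98 dollars

Total contributed: 11 + 29 + 16 + 34 + 8 + 15 = 113.
Each receives 4.3 × 113 / 6 = 80.98 from the group guarantee fund.
Player D keeps 34 − 34 = 0, so Player D's payoff is 0 + 80.98 = 80.98.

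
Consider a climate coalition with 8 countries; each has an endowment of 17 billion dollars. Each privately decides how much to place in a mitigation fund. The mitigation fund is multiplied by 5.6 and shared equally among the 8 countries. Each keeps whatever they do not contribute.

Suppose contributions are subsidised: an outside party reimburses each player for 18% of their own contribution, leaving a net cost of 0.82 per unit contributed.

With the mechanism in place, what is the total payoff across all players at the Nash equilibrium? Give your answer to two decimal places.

136.00 billion dollars

Even with the mechanism, each unit contributed returns only (5.6/8) / 0.82 = 0.8537 per unit of net cost, so contributing nothing is still dominant.
At the Nash equilibrium no one contributes; group total payoff = 8 × 17 = 136.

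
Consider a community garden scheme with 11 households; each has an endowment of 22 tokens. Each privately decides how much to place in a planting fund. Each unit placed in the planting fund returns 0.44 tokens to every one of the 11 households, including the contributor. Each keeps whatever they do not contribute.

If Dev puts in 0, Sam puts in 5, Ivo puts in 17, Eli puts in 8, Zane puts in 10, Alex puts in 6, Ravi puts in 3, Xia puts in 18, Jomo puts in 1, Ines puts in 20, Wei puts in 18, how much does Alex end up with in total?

62.64 tokens

Total contributed: 0 + 5 + 17 + 8 + 10 + 6 + 3 + 18 + 1 + 20 + 18 = 106.
Each receives 0.44 × 106 = 46.64 from the planting fund.
Alex keeps 22 − 6 = 16, so Alex's payoff is 16 + 46.64 = 62.64.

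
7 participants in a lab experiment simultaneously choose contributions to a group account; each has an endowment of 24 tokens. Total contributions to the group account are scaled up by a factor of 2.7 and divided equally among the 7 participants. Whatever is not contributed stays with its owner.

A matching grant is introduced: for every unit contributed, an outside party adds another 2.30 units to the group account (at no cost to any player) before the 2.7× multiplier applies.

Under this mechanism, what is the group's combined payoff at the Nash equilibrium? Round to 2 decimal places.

1496.88 tokens

With the mechanism, a contributed unit returns 2.7 × 3.30 / 7 = 1.2729 per unit of net cost to the contributor — now above 1 — so contributing fully is weakly dominant for every player.
So the Nash equilibrium is full contribution by all 7; the group earns 2.7 × 3.30 × 168 = 1496.88.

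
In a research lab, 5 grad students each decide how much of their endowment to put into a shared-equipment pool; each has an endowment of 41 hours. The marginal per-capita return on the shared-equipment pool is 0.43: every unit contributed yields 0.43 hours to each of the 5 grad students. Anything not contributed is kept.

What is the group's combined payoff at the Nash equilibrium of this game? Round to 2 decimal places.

205.00 hours

The private return per contributed unit is 0.43 < 1, so contributing 0 is dominant for every player. At the Nash equilibrium everyone keeps their 41, and the group total is 5 × 41 = 205.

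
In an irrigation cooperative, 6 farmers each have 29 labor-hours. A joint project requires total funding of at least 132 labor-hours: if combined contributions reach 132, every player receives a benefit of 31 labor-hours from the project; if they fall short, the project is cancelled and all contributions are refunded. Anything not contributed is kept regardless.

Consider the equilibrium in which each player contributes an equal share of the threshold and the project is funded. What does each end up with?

Equal share of the threshold: 132/6 = 22.
At this profile no one gains by cutting their contribution: any cut drops the total below 132, the project is cancelled, contributions are refunded, and the deviator ends with 29, which is less than 29 − 22 + 31 = 38. Contributing more than 22 just wastes the excess. So contributing exactly 22 is a best response.
Each player's payoff: 29 − 22 + 31 = 38.

38 labor-hours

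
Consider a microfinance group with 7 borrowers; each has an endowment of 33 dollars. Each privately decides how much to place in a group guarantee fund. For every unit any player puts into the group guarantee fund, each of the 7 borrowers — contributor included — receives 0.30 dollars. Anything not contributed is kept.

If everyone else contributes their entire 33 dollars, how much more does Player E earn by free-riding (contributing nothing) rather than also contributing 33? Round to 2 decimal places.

Switching from a contribution of 33 to 0 lets Player E keep an extra 33 dollars, but lowers the group guarantee fund by 33, which costs Player E their own share of that drop: 0.30 × 33 = 9.90.
Net gain = 33 − 9.90 = 23.10. The private return per contributed unit (0.30) is below 1, so free-riding is indeed the best response regardless of what the others do.

23.10 dollars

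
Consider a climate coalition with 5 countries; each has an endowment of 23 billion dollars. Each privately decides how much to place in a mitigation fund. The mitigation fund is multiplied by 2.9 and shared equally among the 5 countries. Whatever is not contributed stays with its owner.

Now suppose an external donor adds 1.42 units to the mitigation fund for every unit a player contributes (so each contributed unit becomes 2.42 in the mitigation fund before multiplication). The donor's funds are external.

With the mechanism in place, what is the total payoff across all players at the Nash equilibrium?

807.07 billion dollars

With the mechanism, a contributed unit returns 2.9 × 2.42 / 5 = 1.4036 per unit of net cost to the contributor — now above 1 — so contributing fully is weakly dominant for every player.
At the Nash equilibrium everyone contributes 23. Group total payoff = 2.9 × 2.42 × 115 = 807.07.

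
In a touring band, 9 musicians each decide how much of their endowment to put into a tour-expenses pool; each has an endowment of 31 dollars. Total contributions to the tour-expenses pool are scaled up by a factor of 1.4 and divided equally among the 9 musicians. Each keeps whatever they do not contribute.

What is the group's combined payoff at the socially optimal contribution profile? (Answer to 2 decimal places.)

390.60 dollars

Each contributed unit returns 1.400 to the group as a whole (0.1556 to each of 9 players), which exceeds 1, so the social optimum is full contribution: group total = 1.400 × 279 = 390.60.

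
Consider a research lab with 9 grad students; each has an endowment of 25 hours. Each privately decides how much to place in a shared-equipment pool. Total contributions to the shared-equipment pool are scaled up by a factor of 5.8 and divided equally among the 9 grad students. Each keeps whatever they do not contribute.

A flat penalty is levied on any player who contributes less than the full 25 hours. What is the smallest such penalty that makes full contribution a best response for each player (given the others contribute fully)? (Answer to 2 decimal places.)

8.89 hours

Given the others contribute fully, the best deviation is to contribute 0 (any partial contribution still incurs the fine and gives up units whose private return 0.6444 is below 1).
Deviating from 25 to 0 saves 25 hours but forfeits the deviator's share of the drop in the shared-equipment pool: 5.8/9 × 25 = 16.11.
So the deviation gain is 25 − 16.11 = 8.89, and the fine must be at least 8.89 hours to wipe it out.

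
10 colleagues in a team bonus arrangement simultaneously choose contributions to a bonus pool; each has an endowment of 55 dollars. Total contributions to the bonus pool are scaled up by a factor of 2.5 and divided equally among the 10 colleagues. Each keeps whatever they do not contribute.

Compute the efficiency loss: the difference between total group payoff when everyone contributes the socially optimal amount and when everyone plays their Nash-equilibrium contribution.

825.00 dollars

Each contributed unit returns 2.5/10 = 0.2500 to its contributor — below 1 — so contributing 0 is dominant for every player. At the Nash equilibrium everyone keeps their 55, and the group total is 10 × 55 = 550.
Each contributed unit returns 2.500 to the group as a whole (0.2500 to each of 10 players), which exceeds 1, so the social optimum is full contribution: group total = 2.500 × 550 = 1375.00.
Efficiency loss = 1375.00 − 550 = 825.00.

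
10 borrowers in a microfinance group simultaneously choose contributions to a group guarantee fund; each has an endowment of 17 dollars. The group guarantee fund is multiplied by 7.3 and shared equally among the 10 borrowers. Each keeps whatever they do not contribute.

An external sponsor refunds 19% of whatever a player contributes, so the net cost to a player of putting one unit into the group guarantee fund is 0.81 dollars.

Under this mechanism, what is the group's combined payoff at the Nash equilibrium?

Even with the mechanism, each unit contributed returns only (7.3/10) / 0.81 = 0.9012 per unit of net cost, so contributing nothing is still dominant.
At the Nash equilibrium no one contributes; group total payoff = 10 × 17 = 170.

170.00 dollars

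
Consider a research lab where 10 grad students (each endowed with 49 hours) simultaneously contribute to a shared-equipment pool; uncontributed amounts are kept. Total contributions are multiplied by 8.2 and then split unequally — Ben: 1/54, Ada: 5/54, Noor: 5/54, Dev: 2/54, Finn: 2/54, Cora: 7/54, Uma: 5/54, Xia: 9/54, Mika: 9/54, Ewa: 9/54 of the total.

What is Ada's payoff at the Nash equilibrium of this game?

Player j's private return per contributed unit is 8.2 × (j's share). Contributing is weakly dominant for j when that share is at least 1/8.2 = 0.1220, and contributing 0 is dominant otherwise.
Cora, Xia, Mika and Ewa are above the threshold, contributing 49 each; the remaining 6 contribute 0. Total contributed: 196.
Ada keeps 49 and receives 8.2 × 196 × 5/54 = 148.81 from the shared-equipment pool, for a payoff of 197.81.

197.81 hours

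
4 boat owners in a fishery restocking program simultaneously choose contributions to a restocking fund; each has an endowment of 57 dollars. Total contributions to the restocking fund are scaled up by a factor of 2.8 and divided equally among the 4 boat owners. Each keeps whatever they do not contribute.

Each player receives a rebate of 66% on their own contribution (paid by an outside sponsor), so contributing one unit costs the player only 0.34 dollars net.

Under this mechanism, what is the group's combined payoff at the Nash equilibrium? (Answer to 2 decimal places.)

With the mechanism, a contributed unit returns (2.8/4) / 0.34 = 2.0588 per unit of net cost to the contributor — now above 1 — so contributing fully is weakly dominant for every player.
At the Nash equilibrium everyone contributes 57. Group total payoff = 4 × (57 × 0.66 + 2.8 × 57) = 788.88.

788.88 dollars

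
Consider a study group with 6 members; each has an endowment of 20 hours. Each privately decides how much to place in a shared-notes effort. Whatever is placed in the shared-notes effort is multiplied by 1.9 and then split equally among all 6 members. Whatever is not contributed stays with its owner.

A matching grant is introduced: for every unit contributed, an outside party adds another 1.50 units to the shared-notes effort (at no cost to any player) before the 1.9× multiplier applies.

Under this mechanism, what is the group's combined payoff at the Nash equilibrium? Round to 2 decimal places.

120.00 hours

With the mechanism, a contributed unit returns 1.9 × 2.50 / 6 = 0.7917 per unit of net cost — still below 1 — so contributing 0 remains dominant for every player.
Everyone keeps their endowment and the group total is 6 × 20 = 120.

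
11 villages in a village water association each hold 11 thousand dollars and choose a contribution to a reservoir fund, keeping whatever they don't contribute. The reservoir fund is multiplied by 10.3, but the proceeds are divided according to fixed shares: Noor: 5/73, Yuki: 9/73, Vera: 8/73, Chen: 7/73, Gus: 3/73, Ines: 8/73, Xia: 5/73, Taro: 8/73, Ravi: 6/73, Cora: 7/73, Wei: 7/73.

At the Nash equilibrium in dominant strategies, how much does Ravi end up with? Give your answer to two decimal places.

48.25 thousand dollars

For player j, contributing a unit is worthwhile iff 10.3 × (j's share) ≥ 1, i.e. iff j's share is at least 0.0971.
The shares above 0.0971 belong to Yuki, Vera, Ines and Taro, contributing 11 each; the remaining 7 contribute 0. Total contributed: 44.
Ravi keeps 11 and receives 10.3 × 44 × 6/73 = 37.25 from the reservoir fund, for a payoff of 48.25.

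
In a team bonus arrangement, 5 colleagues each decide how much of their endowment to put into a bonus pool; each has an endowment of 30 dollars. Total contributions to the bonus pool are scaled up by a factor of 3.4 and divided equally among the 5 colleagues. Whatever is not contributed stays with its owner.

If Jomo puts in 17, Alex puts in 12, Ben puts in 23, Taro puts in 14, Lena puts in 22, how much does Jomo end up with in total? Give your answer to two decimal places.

Total contributed: 17 + 12 + 23 + 14 + 22 = 88.
Each receives 3.4 × 88 / 5 = 59.84 from the bonus pool.
Jomo keeps 30 − 17 = 13, so Jomo's payoff is 13 + 59.84 = 72.84.

72.84 dollars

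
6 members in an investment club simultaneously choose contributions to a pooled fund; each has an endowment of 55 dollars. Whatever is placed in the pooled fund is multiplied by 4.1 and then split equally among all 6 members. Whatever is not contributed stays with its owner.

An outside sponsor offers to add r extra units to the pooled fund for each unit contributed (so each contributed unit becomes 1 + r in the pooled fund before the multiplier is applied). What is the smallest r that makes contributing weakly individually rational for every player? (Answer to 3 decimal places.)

With matching at rate r, one contributed unit becomes (1 + r) in the pooled fund and returns 4.1 × (1 + r) / 6 to the contributor.
Setting this equal to 1: 1 + r = 6/4.1 = 1.4634.
So the minimum matching rate is r = 1.4634 − 1 = 0.463.

0.463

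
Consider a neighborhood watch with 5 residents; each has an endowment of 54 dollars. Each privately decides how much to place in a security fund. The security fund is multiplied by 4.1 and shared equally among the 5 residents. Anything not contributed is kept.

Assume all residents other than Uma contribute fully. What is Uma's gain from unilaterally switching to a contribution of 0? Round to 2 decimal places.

Switching from a contribution of 54 to 0 lets Uma keep an extra 54 dollars, but lowers the security fund by 54, which costs Uma their own share of that drop: 4.1/5 × 54 = 44.28.
Net gain = 54 − 44.28 = 9.72. The private return per contributed unit (0.8200) is below 1, so free-riding is indeed the best response regardless of what the others do.

9.72 dollars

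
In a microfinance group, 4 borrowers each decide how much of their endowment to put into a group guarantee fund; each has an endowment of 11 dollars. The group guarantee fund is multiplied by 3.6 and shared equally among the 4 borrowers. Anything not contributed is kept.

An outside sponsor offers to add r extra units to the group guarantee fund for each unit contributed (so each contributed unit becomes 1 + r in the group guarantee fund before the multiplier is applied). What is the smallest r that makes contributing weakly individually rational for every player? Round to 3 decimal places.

With matching at rate r, one contributed unit becomes (1 + r) in the group guarantee fund and returns 3.6 × (1 + r) / 4 to the contributor.
Setting this equal to 1: 1 + r = 4/3.6 = 1.1111.
So the minimum matching rate is r = 1.1111 − 1 = 0.111.

0.111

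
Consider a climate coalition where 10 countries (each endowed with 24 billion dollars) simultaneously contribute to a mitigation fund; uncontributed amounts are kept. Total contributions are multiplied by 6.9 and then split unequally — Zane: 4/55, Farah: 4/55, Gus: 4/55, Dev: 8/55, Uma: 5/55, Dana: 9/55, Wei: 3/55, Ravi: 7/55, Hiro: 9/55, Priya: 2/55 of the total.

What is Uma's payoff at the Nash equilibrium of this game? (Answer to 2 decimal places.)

A player with share s gets back 6.9·s per unit contributed, so full contribution is dominant for anyone with s > 1/6.9 = 0.1449 and zero contribution is dominant for anyone below.
Dev, Dana and Hiro are above the threshold, contributing 24 each; the remaining 7 contribute 0. Total contributed: 72.
Uma keeps 24 and receives 6.9 × 72 × 5/55 = 45.16 from the mitigation fund, for a payoff of 69.16.

69.16 billion dollars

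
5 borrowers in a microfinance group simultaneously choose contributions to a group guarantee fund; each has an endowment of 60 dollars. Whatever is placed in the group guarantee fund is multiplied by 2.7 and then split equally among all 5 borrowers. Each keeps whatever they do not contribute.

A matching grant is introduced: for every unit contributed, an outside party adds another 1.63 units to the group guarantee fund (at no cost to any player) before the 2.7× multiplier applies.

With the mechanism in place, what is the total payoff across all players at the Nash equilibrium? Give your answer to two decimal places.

2130.30 dollars

Under the mechanism each unit contributed yields 2.7 × 2.63 / 5 = 1.4202 back to its contributor per unit of net cost, which exceeds 1, making full contribution the dominant choice for everyone.
At the Nash equilibrium everyone contributes 60. Group total payoff = 2.7 × 2.63 × 300 = 2130.30.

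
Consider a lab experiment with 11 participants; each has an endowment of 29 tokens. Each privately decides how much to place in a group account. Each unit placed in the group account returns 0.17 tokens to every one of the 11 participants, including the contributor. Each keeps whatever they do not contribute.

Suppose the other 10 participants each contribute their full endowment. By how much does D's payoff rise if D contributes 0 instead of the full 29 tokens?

Switching from a contribution of 29 to 0 lets D keep an extra 29 tokens, but lowers the group account by 29, which costs D their own share of that drop: 0.17 × 29 = 4.93.
Net gain = 29 − 4.93 = 24.07. The private return per contributed unit (0.17) is below 1, so free-riding is indeed the best response regardless of what the others do.

24.07 tokens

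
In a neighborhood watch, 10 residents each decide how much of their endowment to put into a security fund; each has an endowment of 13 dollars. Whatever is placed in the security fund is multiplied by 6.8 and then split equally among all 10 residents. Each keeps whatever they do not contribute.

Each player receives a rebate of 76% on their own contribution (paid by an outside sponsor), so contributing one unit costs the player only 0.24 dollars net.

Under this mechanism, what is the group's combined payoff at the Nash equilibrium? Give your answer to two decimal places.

With the mechanism, a contributed unit returns (6.8/10) / 0.24 = 2.8333 per unit of net cost to the contributor — now above 1 — so contributing fully is weakly dominant for every player.
At the Nash equilibrium everyone contributes 13. Group total payoff = 10 × (13 × 0.76 + 6.8 × 13) = 982.80.

982.80 dollars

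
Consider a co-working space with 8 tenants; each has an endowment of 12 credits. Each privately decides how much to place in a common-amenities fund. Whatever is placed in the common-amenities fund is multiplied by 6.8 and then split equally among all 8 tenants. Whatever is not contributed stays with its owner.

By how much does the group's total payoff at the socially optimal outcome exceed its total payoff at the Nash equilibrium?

Each contributed unit returns 6.8/8 = 0.8500 to its contributor — below 1 — so contributing 0 is dominant for every player. At the Nash equilibrium everyone keeps their 12, and the group total is 8 × 12 = 96.
Each contributed unit returns 6.800 to the group as a whole (0.8500 to each of 8 players), which exceeds 1, so the social optimum is full contribution: group total = 6.800 × 96 = 652.80.
Efficiency loss = 652.80 − 96 = 556.80.

556.80 credits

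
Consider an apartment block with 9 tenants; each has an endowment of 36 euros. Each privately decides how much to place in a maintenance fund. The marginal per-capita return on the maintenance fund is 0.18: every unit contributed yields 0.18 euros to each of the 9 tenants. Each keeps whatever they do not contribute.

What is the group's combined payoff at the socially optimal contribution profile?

Each contributed unit returns 1.620 to the group as a whole (0.18 to each of 9 players), which exceeds 1, so the social optimum is full contribution: group total = 1.620 × 324 = 524.88.

524.88 euros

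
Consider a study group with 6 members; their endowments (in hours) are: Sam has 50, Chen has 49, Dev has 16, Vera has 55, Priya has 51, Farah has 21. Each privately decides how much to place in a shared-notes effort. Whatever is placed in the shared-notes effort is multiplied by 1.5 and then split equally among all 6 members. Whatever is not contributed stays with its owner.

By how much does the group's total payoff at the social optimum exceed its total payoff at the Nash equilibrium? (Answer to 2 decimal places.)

The private return per contributed unit is 1.5/6 = 0.2500 < 1 for every player regardless of endowment, so the Nash equilibrium is zero contribution and the group total is Σ E_j = 50 + 49 + 16 + 55 + 51 + 21 = 242.
Each contributed unit returns 1.500 to the group, so the social optimum is full contribution by everyone: group total = 1.500 × 242 = 363.00.
Efficiency loss = (1.500 − 1) × 242 = 121.00.

121.00 hours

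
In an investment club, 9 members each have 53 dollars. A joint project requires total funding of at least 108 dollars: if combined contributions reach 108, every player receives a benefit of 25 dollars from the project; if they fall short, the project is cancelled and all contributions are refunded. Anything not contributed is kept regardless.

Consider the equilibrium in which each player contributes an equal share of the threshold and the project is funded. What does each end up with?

Equal share of the threshold: 108/9 = 12.
At this profile no one gains by cutting their contribution: any cut drops the total below 108, the project is cancelled, contributions are refunded, and the deviator ends with 53, which is less than 53 − 12 + 25 = 66. Contributing more than 12 just wastes the excess. So contributing exactly 12 is a best response.
Each player's payoff: 53 − 12 + 25 = 66.

66 dollars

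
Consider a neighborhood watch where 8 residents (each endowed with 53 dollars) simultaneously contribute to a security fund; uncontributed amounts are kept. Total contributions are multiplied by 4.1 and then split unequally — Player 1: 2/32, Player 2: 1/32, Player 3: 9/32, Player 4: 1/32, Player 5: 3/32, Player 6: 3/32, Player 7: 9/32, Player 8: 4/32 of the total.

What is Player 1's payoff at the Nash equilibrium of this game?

Player j's private return per contributed unit is 4.1 × (j's share). Contributing is weakly dominant for j when that share is at least 1/4.1 = 0.2439, and contributing 0 is dominant otherwise.
The shares above 0.2439 belong to Player 3 and Player 7, contributing 53 each; the remaining 6 contribute 0. Total contributed: 106.
Player 1 keeps 53 and receives 4.1 × 106 × 2/32 = 27.16 from the security fund, for a payoff of 80.16.

80.16 dollars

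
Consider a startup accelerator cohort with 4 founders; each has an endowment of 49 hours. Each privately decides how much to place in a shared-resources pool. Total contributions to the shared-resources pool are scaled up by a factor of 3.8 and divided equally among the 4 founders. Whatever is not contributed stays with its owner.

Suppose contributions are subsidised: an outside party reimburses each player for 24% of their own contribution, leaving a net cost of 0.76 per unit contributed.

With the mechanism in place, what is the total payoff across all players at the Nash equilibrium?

With the mechanism, a contributed unit returns (3.8/4) / 0.76 = 1.2500 per unit of net cost to the contributor — now above 1 — so contributing fully is weakly dominant for every player.
So the Nash equilibrium is full contribution by all 4; the group earns 4 × (49 × 0.24 + 3.8 × 49) = 791.84.

791.84 hours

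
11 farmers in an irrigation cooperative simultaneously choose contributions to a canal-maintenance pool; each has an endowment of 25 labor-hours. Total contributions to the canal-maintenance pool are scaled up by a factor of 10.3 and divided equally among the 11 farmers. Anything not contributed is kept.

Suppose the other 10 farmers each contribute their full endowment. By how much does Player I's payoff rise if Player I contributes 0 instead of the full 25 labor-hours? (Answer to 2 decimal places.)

Switching from a contribution of 25 to 0 lets Player I keep an extra 25 labor-hours, but lowers the canal-maintenance pool by 25, which costs Player I their own share of that drop: 10.3/11 × 25 = 23.41.
Net gain = 25 − 23.41 = 1.59. The private return per contributed unit (0.9364) is below 1, so free-riding is indeed the best response regardless of what the others do.

1.59 labor-hours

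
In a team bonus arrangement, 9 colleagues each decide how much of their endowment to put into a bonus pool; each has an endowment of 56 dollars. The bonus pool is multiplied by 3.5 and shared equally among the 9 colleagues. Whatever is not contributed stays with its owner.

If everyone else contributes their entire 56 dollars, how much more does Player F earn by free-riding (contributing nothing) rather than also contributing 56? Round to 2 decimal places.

Switching from a contribution of 56 to 0 lets Player F keep an extra 56 dollars, but lowers the bonus pool by 56, which costs Player F their own share of that drop: 3.5/9 × 56 = 21.78.
Net gain = 56 − 21.78 = 34.22. The private return per contributed unit (0.3889) is below 1, so free-riding is indeed the best response regardless of what the others do.

34.22 dollars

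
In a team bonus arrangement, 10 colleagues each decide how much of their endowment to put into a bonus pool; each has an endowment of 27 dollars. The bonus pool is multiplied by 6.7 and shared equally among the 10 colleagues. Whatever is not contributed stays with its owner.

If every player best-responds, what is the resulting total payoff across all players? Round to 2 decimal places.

Each contributed unit returns 6.7/10 = 0.6700 to its contributor — below 1 — so contributing 0 is dominant for every player. At the Nash equilibrium everyone keeps their 27, and the group total is 10 × 27 = 270.

270.00 dollars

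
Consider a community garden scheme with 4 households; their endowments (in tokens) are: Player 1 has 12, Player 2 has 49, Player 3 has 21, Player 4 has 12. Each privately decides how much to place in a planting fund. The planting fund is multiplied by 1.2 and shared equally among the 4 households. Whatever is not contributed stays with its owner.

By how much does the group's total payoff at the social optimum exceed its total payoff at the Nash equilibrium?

18.80 tokens

The private return per contributed unit is 1.2/4 = 0.3000 < 1 for every player regardless of endowment, so the Nash equilibrium is zero contribution and the group total is Σ E_j = 12 + 49 + 21 + 12 = 94.
Each contributed unit returns 1.200 to the group, so the social optimum is full contribution by everyone: group total = 1.200 × 94 = 112.80.
Efficiency loss = (1.200 − 1) × 94 = 18.80.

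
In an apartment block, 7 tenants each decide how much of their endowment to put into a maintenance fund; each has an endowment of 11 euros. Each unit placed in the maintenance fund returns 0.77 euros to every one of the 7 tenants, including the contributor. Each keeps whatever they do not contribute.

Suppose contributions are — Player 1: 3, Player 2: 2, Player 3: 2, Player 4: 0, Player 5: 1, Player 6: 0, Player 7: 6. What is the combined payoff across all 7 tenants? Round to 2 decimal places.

Total contributed: 3 + 2 + 2 + 0 + 1 + 0 + 6 = 14; total kept: 7 × 11 − 14 = 63.
The maintenance fund pays out 0.77 × 7 × 14 = 75.46 in aggregate.
Group total = 63 + 75.46 = 138.46.

138.46 euros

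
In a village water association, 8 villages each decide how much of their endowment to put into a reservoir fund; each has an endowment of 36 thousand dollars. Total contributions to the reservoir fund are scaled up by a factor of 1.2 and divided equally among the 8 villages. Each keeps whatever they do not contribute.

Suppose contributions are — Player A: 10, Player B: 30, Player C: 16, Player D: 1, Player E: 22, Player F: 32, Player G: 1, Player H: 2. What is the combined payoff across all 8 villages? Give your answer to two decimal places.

Total contributed: 10 + 30 + 16 + 1 + 22 + 32 + 1 + 2 = 114; total kept: 8 × 36 − 114 = 174.
The reservoir fund pays out 1.2 × 114 = 136.80 in aggregate.
Group total = 174 + 136.80 = 310.80.

310.80 thousand dollars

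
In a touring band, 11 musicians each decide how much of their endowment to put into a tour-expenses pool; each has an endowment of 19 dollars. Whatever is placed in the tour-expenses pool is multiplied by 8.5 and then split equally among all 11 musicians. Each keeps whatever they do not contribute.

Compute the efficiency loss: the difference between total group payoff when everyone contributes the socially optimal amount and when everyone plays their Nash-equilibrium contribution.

Each contributed unit returns 8.5/11 = 0.7727 to its contributor — below 1 — so contributing 0 is dominant for every player. At the Nash equilibrium everyone keeps their 19, and the group total is 11 × 19 = 209.
Each contributed unit returns 8.500 to the group as a whole (0.7727 to each of 11 players), which exceeds 1, so the social optimum is full contribution: group total = 8.500 × 209 = 1776.50.
Efficiency loss = 1776.50 − 209 = 1567.50.

1567.50 dollars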